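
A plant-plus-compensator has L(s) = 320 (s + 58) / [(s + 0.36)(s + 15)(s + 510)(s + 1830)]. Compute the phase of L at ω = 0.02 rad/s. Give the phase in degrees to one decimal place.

∠(j0.02 + 58) = arctan(0.02/58) = 0.02°
∠(j0.02 + 0.36) = arctan(0.02/0.36) = 3.18°
∠(j0.02 + 15) = arctan(0.02/15) = 0.08°
∠(j0.02 + 510) = arctan(0.02/510) = 0.00°
∠(j0.02 + 1830) = arctan(0.02/1830) = 0.00°
∠L(j0.02) = 0.02° − (3.18° + 0.08° + 0.00° + 0.00°) = -3.24°

-3.2°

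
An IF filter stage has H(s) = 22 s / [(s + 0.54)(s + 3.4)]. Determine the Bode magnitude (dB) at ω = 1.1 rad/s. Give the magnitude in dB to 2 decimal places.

|j1.1| = 1.1
|j1.1 + 0.54| = √(1.1² + 0.54²) = 1.225
|j1.1 + 3.4| = √(1.1² + 3.4²) = 3.574
|H(j1.1)| = 22 × 1.1 / (1.225 × 3.574) = 5.5264
20 log₁₀(5.5264) = 14.849 dB

14.85 dB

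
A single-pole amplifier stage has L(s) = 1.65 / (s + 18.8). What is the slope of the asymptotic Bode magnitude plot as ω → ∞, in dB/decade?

With 0 zeros and 1 pole, the high-frequency asymptotic slope is 20 × (0 − 1) = -20 dB/decade.

-20 dB/decade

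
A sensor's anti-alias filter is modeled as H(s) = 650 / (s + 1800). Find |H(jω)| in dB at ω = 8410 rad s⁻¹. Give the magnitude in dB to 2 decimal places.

|j8410 + 1800| = √(8410² + 1800²) = 8600
|H(j8410)| = 650 / 8600 = 0.075577
20 log₁₀(0.075577) = -22.432 dB

-22.43 dB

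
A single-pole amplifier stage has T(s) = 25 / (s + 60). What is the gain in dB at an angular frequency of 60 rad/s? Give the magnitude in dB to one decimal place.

|j60 + 60| = √(60² + 60²) = 84.85
|T(j60)| = 25 / 84.85 = 0.29463
20 log₁₀(0.29463) = -10.61 dB

-10.6 dB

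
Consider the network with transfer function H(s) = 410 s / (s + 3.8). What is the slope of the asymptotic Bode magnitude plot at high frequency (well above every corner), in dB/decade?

With 1 zero and 1 pole, the high-frequency asymptotic slope is 20 × (1 − 1) = 0 dB/decade.

0 dB/decade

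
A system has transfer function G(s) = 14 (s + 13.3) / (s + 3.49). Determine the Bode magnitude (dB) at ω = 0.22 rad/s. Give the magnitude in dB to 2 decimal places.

34.53 dB

|j0.22 + 13.3| = √(0.22² + 13.3²) = 13.3
|j0.22 + 3.49| = √(0.22² + 3.49²) = 3.497
|G(j0.22)| = 14 × 13.3 / 3.497 = 53.254
20 log₁₀(53.254) = 34.527 dB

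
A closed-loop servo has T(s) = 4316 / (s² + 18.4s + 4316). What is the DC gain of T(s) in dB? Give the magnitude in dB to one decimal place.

T(0) = 4316 / 4316 = 1
20 log₁₀(1) = 0.00 dB

0.0 dB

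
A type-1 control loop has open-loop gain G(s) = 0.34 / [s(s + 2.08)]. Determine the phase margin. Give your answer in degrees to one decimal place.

Gain crossover: |G(jω)| = 1 at ω ≈ 0.163 rad/sec.
∠G(j0.163) = −90° − arctan(0.163/2.08) ≈ -94.48°
PM = 180° + (-94.48°) = 85.52°

85.5 deg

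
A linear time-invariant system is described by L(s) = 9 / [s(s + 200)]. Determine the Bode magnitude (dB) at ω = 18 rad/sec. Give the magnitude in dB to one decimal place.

|j18 + 200| = √(18² + 200²) = 200.8
|j18| = 18
|L(j18)| = 9 / (200.8 × 18) = 0.0024899
20 log₁₀(0.0024899) = -52.08 dB

-52.1 dB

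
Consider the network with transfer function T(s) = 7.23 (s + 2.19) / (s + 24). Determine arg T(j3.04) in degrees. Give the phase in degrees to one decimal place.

∠(j3.04 + 2.19) = arctan(3.04/2.19) = 54.23°
∠(j3.04 + 24) = arctan(3.04/24) = 7.22°
∠T(j3.04) = 54.23° − 7.22° = 47.01°

47.0°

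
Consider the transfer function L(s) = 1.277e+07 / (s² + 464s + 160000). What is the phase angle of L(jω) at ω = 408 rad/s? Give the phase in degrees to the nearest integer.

-92°

∠[(j408)² + 464(j408) + 160000] = ∠[-6464 + j1.8931e+05] = 91.96°
∠L(j408) = −91.96° = -91.96°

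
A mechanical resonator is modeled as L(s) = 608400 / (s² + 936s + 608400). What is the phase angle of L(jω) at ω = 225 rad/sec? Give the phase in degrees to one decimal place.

-20.7°

∠[(j225)² + 936(j225) + 608400] = ∠[5.5778e+05 + j2.106e+05] = 20.69°
∠L(j225) = −20.69° = -20.69°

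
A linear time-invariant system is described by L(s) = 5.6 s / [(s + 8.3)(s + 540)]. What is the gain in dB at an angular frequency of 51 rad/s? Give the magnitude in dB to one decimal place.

-39.8 dB

|j51| = 51
|j51 + 8.3| = √(51² + 8.3²) = 51.67
|j51 + 540| = √(51² + 540²) = 542.4
|L(j51)| = 5.6 × 51 / (51.67 × 542.4) = 0.01019
20 log₁₀(0.01019) = -39.84 dB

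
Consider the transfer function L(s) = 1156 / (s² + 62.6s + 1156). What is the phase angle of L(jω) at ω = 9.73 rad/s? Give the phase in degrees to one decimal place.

-29.9°

∠[(j9.73)² + 62.6(j9.73) + 1156] = ∠[1061.3 + j609.1] = 29.85°
∠L(j9.73) = −29.85° = -29.85°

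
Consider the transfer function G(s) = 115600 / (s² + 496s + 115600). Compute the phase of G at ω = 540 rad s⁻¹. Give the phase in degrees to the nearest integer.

-123°

∠[(j540)² + 496(j540) + 115600] = ∠[-1.76e+05 + j2.6784e+05] = 123.31°
∠G(j540) = −123.31° = -123.31°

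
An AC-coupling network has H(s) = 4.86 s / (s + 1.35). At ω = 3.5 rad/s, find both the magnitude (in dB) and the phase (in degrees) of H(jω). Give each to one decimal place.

|H| = 13.1 dB, ∠H = 21.1 deg

|j3.5| = 3.5
|j3.5 + 1.35| = √(3.5² + 1.35²) = 3.751
|H(j3.5)| = 4.86 × 3.5 / 3.751 = 4.5344
20 log₁₀(4.5344) = 13.13 dB
∠(j3.5) = 90.00°
∠(j3.5 + 1.35) = arctan(3.5/1.35) = 68.91°
∠H(j3.5) = 90.00° − 68.91° = 21.09°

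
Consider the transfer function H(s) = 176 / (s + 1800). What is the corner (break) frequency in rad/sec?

The single real pole at s = −1800 gives a corner at ω = 1800 rad/sec.

1800 rad/sec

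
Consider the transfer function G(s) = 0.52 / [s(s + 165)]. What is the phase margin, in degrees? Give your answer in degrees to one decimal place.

Gain crossover: |G(jω)| = 1 at ω ≈ 0.00315 rad s⁻¹.
∠G(j0.00315) = −90° − arctan(0.00315/165) ≈ -90.00°
PM = 180° + (-90.00°) = 90.00°

90.0 deg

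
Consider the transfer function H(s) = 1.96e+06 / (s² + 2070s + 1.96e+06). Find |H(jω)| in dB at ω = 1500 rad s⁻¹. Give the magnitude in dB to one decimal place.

-4.0 dB

|(j1500)² + 2070(j1500) + 1.96e+06| = |-2.9e+05 + j3.105e+06| = 3.119e+06
|H(j1500)| = 1.96e+06 / 3.119e+06 = 0.6285
20 log₁₀(0.6285) = -4.03 dB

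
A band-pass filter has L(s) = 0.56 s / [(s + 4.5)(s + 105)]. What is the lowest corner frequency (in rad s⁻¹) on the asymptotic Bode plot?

Break frequencies occur at each pole and zero magnitude: 4.5 rad s⁻¹, 105 rad s⁻¹.
The lowest is 4.5 rad s⁻¹.

4.5 rad s⁻¹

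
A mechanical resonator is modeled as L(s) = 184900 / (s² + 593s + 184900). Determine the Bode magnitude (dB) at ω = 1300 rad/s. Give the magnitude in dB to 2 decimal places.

-19.22 dB

|(j1300)² + 593(j1300) + 184900| = |-1.5051e+06 + j7.709e+05| = 1.691e+06
|L(j1300)| = 184900 / 1.691e+06 = 0.10934
20 log₁₀(0.10934) = -19.224 dB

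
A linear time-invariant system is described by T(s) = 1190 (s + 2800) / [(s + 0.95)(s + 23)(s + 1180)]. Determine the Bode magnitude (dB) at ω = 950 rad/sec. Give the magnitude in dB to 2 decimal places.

-51.79 dB

|j950 + 2800| = √(950² + 2800²) = 2957
|j950 + 0.95| = √(950² + 0.95²) = 950
|j950 + 23| = √(950² + 23²) = 950.3
|j950 + 1180| = √(950² + 1180²) = 1515
|T(j950)| = 1190 × 2957 / (950 × 950.3 × 1515) = 0.0025728
20 log₁₀(0.0025728) = -51.792 dB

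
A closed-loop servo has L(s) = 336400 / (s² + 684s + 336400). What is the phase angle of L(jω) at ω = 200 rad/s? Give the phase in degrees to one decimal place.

∠[(j200)² + 684(j200) + 336400] = ∠[2.964e+05 + j1.368e+05] = 24.78°
∠L(j200) = −24.78° = -24.78°

-24.8°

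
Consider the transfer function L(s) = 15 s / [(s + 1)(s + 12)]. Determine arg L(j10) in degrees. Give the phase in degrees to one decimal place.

-34.1°

∠(j10) = 90.00°
∠(j10 + 1) = arctan(10/1) = 84.29°
∠(j10 + 12) = arctan(10/12) = 39.81°
∠L(j10) = 90.00° − (84.29° + 39.81°) = -34.09°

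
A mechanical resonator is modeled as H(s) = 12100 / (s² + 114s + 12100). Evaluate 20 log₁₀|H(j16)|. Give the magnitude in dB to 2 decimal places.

0.08 dB

|(j16)² + 114(j16) + 12100| = |11844 + j1824| = 1.198e+04
|H(j16)| = 12100 / 1.198e+04 = 1.0097
20 log₁₀(1.0097) = 0.084 dB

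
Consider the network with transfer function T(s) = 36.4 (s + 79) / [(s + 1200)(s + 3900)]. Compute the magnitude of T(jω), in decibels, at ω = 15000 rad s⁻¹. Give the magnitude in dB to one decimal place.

-52.6 dB

|j15000 + 79| = √(15000² + 79²) = 1.5e+04
|j15000 + 1200| = √(15000² + 1200²) = 1.505e+04
|j15000 + 3900| = √(15000² + 3900²) = 1.55e+04
|T(j15000)| = 36.4 × 1.5e+04 / (1.505e+04 × 1.55e+04) = 0.0023411
20 log₁₀(0.0023411) = -52.61 dB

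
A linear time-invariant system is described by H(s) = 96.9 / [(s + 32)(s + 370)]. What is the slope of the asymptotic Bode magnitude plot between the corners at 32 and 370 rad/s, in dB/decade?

-20 dB/decade

In this band the factors already past their corner are: pole at 32; net slope = -20 dB/decade.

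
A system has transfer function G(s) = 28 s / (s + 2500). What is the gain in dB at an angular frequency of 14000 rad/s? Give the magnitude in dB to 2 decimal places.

28.81 dB

|j14000| = 1.4e+04
|j14000 + 2500| = √(14000² + 2500²) = 1.422e+04
|G(j14000)| = 28 × 1.4e+04 / 1.422e+04 = 27.564
20 log₁₀(27.564) = 28.807 dB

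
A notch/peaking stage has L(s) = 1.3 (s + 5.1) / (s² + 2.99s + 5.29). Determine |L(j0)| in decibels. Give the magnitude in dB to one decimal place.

L(0) = 1.3 × 5.1 / 5.29 = 1.2533
20 log₁₀(1.2533) = 1.96 dB

2.0 dB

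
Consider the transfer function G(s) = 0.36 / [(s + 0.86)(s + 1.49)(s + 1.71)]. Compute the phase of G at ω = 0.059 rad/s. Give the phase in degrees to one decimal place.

-8.2 deg

∠(j0.059 + 0.86) = arctan(0.059/0.86) = 3.92°
∠(j0.059 + 1.49) = arctan(0.059/1.49) = 2.27°
∠(j0.059 + 1.71) = arctan(0.059/1.71) = 1.98°
∠G(j0.059) = − (3.92° + 2.27° + 1.98°) = -8.17°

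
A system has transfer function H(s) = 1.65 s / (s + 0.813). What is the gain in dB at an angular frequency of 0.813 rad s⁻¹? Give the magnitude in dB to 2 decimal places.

1.34 dB

|j0.813| = 0.813
|j0.813 + 0.813| = √(0.813² + 0.813²) = 1.15
|H(j0.813)| = 1.65 × 0.813 / 1.15 = 1.1667
20 log₁₀(1.1667) = 1.339 dB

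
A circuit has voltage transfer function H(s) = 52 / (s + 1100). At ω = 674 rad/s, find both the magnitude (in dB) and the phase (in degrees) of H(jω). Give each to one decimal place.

|j674 + 1100| = √(674² + 1100²) = 1290
|H(j674)| = 52 / 1290 = 0.040308
20 log₁₀(0.040308) = -27.89 dB
∠(j674 + 1100) = arctan(674/1100) = 31.50°
∠H(j674) = −31.50° = -31.50°

|H| = -27.9 dB, ∠H = -31.5 deg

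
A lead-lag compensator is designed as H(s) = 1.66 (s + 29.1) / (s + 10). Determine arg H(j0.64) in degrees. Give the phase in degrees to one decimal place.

∠(j0.64 + 29.1) = arctan(0.64/29.1) = 1.26°
∠(j0.64 + 10) = arctan(0.64/10) = 3.66°
∠H(j0.64) = 1.26° − 3.66° = -2.40°

-2.4°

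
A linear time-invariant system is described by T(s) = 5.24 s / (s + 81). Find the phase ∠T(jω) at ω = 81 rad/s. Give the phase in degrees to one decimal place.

45.0°

∠(j81) = 90.00°
∠(j81 + 81) = arctan(81/81) = 45.00°
∠T(j81) = 90.00° − 45.00° = 45.00°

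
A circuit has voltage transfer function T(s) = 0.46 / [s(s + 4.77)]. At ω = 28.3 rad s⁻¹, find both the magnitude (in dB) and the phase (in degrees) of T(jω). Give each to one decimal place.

|T| = -64.9 dB, ∠T = -170.4°

|j28.3 + 4.77| = √(28.3² + 4.77²) = 28.7
|j28.3| = 28.3
|T(j28.3)| = 0.46 / (28.7 × 28.3) = 0.00056637
20 log₁₀(0.00056637) = -64.94 dB
∠(j28.3 + 4.77) = arctan(28.3/4.77) = 80.43°
∠(j28.3) = 90.00°
∠T(j28.3) = − (80.43° + 90.00°) = -170.43°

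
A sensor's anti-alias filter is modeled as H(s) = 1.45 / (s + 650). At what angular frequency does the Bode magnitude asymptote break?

The single real pole at s = −650 gives a corner at ω = 650 rad s⁻¹.

650 rad s⁻¹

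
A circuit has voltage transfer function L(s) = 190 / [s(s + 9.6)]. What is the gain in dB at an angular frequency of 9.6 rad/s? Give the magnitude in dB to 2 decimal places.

3.27 dB

|j9.6 + 9.6| = √(9.6² + 9.6²) = 13.58
|j9.6| = 9.6
|L(j9.6)| = 190 / (13.58 × 9.6) = 1.4578
20 log₁₀(1.4578) = 3.274 dB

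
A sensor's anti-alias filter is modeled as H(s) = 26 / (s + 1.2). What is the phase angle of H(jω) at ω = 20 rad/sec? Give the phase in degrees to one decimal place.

∠(j20 + 1.2) = arctan(20/1.2) = 86.57°
∠H(j20) = −86.57° = -86.57°

-86.6°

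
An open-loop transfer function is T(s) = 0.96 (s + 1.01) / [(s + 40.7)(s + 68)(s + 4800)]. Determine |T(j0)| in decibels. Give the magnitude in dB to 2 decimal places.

-142.74 dB

T(0) = 0.96 × 1.01 / (40.7 × 68 × 4800) = 7.2987e-08
20 log₁₀(7.2987e-08) = -142.735 dB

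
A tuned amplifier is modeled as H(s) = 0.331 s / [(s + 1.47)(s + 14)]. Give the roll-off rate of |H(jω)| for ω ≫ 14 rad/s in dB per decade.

With 1 zero and 2 poles, the high-frequency asymptotic slope is 20 × (1 − 2) = -20 dB/decade.

-20 dB/decade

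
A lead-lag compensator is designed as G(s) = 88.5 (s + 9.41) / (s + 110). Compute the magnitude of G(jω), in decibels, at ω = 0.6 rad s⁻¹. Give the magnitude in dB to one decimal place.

17.6 dB

|j0.6 + 9.41| = √(0.6² + 9.41²) = 9.429
|j0.6 + 110| = √(0.6² + 110²) = 110
|G(j0.6)| = 88.5 × 9.429 / 110 = 7.586
20 log₁₀(7.586) = 17.60 dB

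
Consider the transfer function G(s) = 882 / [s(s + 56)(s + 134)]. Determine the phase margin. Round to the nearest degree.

Gain crossover: |G(jω)| = 1 at ω ≈ 0.118 rad/sec.
∠G(j0.118) = −90° − arctan(0.118/56) − arctan(0.118/134) ≈ -90.17°
PM = 180° + (-90.17°) = 89.83°

90°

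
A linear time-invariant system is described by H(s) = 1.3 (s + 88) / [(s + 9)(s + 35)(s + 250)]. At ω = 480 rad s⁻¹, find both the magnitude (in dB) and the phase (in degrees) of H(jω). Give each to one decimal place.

|j480 + 88| = √(480² + 88²) = 488
|j480 + 9| = √(480² + 9²) = 480.1
|j480 + 35| = √(480² + 35²) = 481.3
|j480 + 250| = √(480² + 250²) = 541.2
|H(j480)| = 1.3 × 488 / (480.1 × 481.3 × 541.2) = 5.0733e-06
20 log₁₀(5.0733e-06) = -105.89 dB
∠(j480 + 88) = arctan(480/88) = 79.61°
∠(j480 + 9) = arctan(480/9) = 88.93°
∠(j480 + 35) = arctan(480/35) = 85.83°
∠(j480 + 250) = arctan(480/250) = 62.49°
∠H(j480) = 79.61° − (88.93° + 85.83° + 62.49°) = -157.63°

|H| = -105.9 dB, ∠H = -157.6 deg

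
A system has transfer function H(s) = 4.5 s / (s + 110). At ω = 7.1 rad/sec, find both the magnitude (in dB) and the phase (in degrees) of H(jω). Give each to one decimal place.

|H| = -10.8 dB, ∠H = 86.3°

|j7.1| = 7.1
|j7.1 + 110| = √(7.1² + 110²) = 110.2
|H(j7.1)| = 4.5 × 7.1 / 110.2 = 0.28985
20 log₁₀(0.28985) = -10.76 dB
∠(j7.1) = 90.00°
∠(j7.1 + 110) = arctan(7.1/110) = 3.69°
∠H(j7.1) = 90.00° − 3.69° = 86.31°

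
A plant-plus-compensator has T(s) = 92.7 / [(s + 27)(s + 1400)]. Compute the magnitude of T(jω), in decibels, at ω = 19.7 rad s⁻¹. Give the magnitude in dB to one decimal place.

|j19.7 + 27| = √(19.7² + 27²) = 33.42
|j19.7 + 1400| = √(19.7² + 1400²) = 1400
|T(j19.7)| = 92.7 / (33.42 × 1400) = 0.0019809
20 log₁₀(0.0019809) = -54.06 dB

-54.1 dB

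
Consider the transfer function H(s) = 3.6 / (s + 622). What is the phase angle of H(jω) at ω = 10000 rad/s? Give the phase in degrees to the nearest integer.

∠(j10000 + 622) = arctan(10000/622) = 86.44°
∠H(j10000) = −86.44° = -86.44°

-86 deg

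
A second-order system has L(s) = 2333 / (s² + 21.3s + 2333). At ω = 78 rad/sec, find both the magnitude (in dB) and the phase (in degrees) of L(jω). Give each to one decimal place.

|(j78)² + 21.3(j78) + 2333| = |-3751 + j1661.4| = 4102
|L(j78)| = 2333 / 4102 = 0.56868
20 log₁₀(0.56868) = -4.90 dB
∠[(j78)² + 21.3(j78) + 2333] = ∠[-3751 + j1661.4] = 156.11°
∠L(j78) = −156.11° = -156.11°

|L| = -4.9 dB, ∠L = -156.1 deg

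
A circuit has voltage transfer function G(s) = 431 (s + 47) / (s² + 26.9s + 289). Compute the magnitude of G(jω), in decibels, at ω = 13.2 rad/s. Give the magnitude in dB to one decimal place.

35.0 dB

|j13.2 + 47| = √(13.2² + 47²) = 48.82
|(j13.2)² + 26.9(j13.2) + 289| = |114.76 + j355.08| = 373.2
|G(j13.2)| = 431 × 48.82 / 373.2 = 56.385
20 log₁₀(56.385) = 35.02 dB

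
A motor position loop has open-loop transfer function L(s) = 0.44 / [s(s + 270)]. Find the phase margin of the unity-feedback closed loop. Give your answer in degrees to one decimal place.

Gain crossover: |L(jω)| = 1 at ω ≈ 0.00163 rad/s.
∠L(j0.00163) = −90° − arctan(0.00163/270) ≈ -90.00°
PM = 180° + (-90.00°) = 90.00°

90.0°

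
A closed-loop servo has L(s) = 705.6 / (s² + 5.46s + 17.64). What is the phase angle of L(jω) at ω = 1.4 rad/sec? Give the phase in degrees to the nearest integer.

-26°

∠[(j1.4)² + 5.46(j1.4) + 17.64] = ∠[15.68 + j7.644] = 25.99°
∠L(j1.4) = −25.99° = -25.99°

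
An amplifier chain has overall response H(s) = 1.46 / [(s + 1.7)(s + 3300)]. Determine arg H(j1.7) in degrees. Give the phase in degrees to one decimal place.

∠(j1.7 + 1.7) = arctan(1.7/1.7) = 45.00°
∠(j1.7 + 3300) = arctan(1.7/3300) = 0.03°
∠H(j1.7) = − (45.00° + 0.03°) = -45.03°

-45.0 deg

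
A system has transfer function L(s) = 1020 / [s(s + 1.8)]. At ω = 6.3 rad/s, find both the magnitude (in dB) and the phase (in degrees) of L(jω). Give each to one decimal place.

|j6.3 + 1.8| = √(6.3² + 1.8²) = 6.552
|j6.3| = 6.3
|L(j6.3)| = 1020 / (6.552 × 6.3) = 24.71
20 log₁₀(24.71) = 27.86 dB
∠(j6.3 + 1.8) = arctan(6.3/1.8) = 74.05°
∠(j6.3) = 90.00°
∠L(j6.3) = − (74.05° + 90.00°) = -164.05°

|L| = 27.9 dB, ∠L = -164.1°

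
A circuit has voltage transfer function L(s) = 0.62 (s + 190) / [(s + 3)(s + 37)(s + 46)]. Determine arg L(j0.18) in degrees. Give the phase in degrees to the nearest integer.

-4°

∠(j0.18 + 190) = arctan(0.18/190) = 0.05°
∠(j0.18 + 3) = arctan(0.18/3) = 3.43°
∠(j0.18 + 37) = arctan(0.18/37) = 0.28°
∠(j0.18 + 46) = arctan(0.18/46) = 0.22°
∠L(j0.18) = 0.05° − (3.43° + 0.28° + 0.22°) = -3.88°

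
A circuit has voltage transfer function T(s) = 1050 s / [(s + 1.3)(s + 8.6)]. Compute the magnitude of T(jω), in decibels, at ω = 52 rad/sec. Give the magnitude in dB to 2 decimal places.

25.98 dB

|j52| = 52
|j52 + 1.3| = √(52² + 1.3²) = 52.02
|j52 + 8.6| = √(52² + 8.6²) = 52.71
|T(j52)| = 1050 × 52 / (52.02 × 52.71) = 19.915
20 log₁₀(19.915) = 25.984 dB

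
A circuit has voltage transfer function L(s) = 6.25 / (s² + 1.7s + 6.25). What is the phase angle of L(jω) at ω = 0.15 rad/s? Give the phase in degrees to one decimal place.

∠[(j0.15)² + 1.7(j0.15) + 6.25] = ∠[6.2275 + j0.255] = 2.34°
∠L(j0.15) = −2.34° = -2.34°

-2.3°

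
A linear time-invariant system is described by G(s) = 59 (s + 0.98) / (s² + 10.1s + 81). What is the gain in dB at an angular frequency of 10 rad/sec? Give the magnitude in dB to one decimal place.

|j10 + 0.98| = √(10² + 0.98²) = 10.05
|(j10)² + 10.1(j10) + 81| = |-19 + j101| = 102.8
|G(j10)| = 59 × 10.05 / 102.8 = 5.7684
20 log₁₀(5.7684) = 15.22 dB

15.2 dB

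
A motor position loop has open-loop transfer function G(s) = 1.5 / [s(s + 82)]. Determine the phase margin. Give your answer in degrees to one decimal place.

90.0°

Gain crossover: |G(jω)| = 1 at ω ≈ 0.0183 rad/s.
∠G(j0.0183) = −90° − arctan(0.0183/82) ≈ -90.01°
PM = 180° + (-90.01°) = 89.99°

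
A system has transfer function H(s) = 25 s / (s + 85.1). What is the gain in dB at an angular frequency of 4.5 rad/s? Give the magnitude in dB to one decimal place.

2.4 dB

|j4.5| = 4.5
|j4.5 + 85.1| = √(4.5² + 85.1²) = 85.22
|H(j4.5)| = 25 × 4.5 / 85.22 = 1.3201
20 log₁₀(1.3201) = 2.41 dB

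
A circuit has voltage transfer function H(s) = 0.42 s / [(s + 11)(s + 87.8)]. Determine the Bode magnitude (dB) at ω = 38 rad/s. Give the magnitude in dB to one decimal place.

-47.5 dB

|j38| = 38
|j38 + 11| = √(38² + 11²) = 39.56
|j38 + 87.8| = √(38² + 87.8²) = 95.67
|H(j38)| = 0.42 × 38 / (39.56 × 95.67) = 0.0042169
20 log₁₀(0.0042169) = -47.50 dB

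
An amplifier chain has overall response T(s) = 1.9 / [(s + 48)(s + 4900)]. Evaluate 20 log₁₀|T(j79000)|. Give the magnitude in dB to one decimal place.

|j79000 + 48| = √(79000² + 48²) = 7.9e+04
|j79000 + 4900| = √(79000² + 4900²) = 7.915e+04
|T(j79000)| = 1.9 / (7.9e+04 × 7.915e+04) = 3.0385e-10
20 log₁₀(3.0385e-10) = -190.35 dB

-190.3 dB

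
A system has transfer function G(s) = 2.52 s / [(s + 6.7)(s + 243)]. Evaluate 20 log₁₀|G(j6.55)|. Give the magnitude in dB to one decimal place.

|j6.55| = 6.55
|j6.55 + 6.7| = √(6.55² + 6.7²) = 9.37
|j6.55 + 243| = √(6.55² + 243²) = 243.1
|G(j6.55)| = 2.52 × 6.55 / (9.37 × 243.1) = 0.0072468
20 log₁₀(0.0072468) = -42.80 dB

-42.8 dB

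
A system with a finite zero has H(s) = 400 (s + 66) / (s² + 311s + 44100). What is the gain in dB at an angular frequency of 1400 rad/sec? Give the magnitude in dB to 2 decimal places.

|j1400 + 66| = √(1400² + 66²) = 1402
|(j1400)² + 311(j1400) + 44100| = |-1.9159e+06 + j4.354e+05| = 1.965e+06
|H(j1400)| = 400 × 1402 / 1.965e+06 = 0.28534
20 log₁₀(0.28534) = -10.893 dB

-10.89 dB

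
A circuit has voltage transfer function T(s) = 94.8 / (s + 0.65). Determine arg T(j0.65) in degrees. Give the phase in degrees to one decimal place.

-45.0°

∠(j0.65 + 0.65) = arctan(0.65/0.65) = 45.00°
∠T(j0.65) = −45.00° = -45.00°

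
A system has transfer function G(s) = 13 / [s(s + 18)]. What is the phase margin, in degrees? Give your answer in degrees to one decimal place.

87.7°

Gain crossover: |G(jω)| = 1 at ω ≈ 0.722 rad/s.
∠G(j0.722) = −90° − arctan(0.722/18) ≈ -92.30°
PM = 180° + (-92.30°) = 87.70°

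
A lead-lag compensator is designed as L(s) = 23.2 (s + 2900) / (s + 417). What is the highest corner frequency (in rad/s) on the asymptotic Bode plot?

Break frequencies occur at each pole and zero magnitude: 417 rad/s, 2900 rad/s.
The highest is 2900 rad/s.

2900 rad/s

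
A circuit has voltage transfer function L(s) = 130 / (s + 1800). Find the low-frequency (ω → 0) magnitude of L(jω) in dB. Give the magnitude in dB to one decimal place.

L(0) = 130 / 1800 = 0.072222
20 log₁₀(0.072222) = -22.83 dB

-22.8 dB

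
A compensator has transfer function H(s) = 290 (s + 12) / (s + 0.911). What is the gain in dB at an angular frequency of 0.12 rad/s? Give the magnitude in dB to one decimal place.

|j0.12 + 12| = √(0.12² + 12²) = 12
|j0.12 + 0.911| = √(0.12² + 0.911²) = 0.9189
|H(j0.12)| = 290 × 12 / 0.9189 = 3787.5
20 log₁₀(3787.5) = 71.57 dB

71.6 dB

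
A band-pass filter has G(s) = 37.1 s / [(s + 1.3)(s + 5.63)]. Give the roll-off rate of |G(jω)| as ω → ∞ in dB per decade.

With 1 zero and 2 poles, the high-frequency asymptotic slope is 20 × (1 − 2) = -20 dB/decade.

-20 dB/decade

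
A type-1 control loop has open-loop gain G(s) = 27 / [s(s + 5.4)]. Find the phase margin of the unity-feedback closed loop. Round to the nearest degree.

53°

Gain crossover: |G(jω)| = 1 at ω ≈ 4.01 rad/s.
∠G(j4.01) = −90° − arctan(4.01/5.4) ≈ -126.62°
PM = 180° + (-126.62°) = 53.38°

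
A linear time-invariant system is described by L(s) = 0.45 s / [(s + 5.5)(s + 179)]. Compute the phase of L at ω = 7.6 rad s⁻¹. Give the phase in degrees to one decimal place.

33.5°

∠(j7.6) = 90.00°
∠(j7.6 + 5.5) = arctan(7.6/5.5) = 54.11°
∠(j7.6 + 179) = arctan(7.6/179) = 2.43°
∠L(j7.6) = 90.00° − (54.11° + 2.43°) = 33.46°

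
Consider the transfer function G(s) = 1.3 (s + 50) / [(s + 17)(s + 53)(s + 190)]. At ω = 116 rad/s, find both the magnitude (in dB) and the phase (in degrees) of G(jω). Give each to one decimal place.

|G| = -86.1 dB, ∠G = -111.8°

|j116 + 50| = √(116² + 50²) = 126.3
|j116 + 17| = √(116² + 17²) = 117.2
|j116 + 53| = √(116² + 53²) = 127.5
|j116 + 190| = √(116² + 190²) = 222.6
|G(j116)| = 1.3 × 126.3 / (117.2 × 127.5 × 222.6) = 4.9335e-05
20 log₁₀(4.9335e-05) = -86.14 dB
∠(j116 + 50) = arctan(116/50) = 66.68°
∠(j116 + 17) = arctan(116/17) = 81.66°
∠(j116 + 53) = arctan(116/53) = 65.44°
∠(j116 + 190) = arctan(116/190) = 31.41°
∠G(j116) = 66.68° − (81.66° + 65.44° + 31.41°) = -111.83°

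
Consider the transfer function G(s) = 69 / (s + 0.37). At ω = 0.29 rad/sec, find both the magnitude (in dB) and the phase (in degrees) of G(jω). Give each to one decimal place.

|j0.29 + 0.37| = √(0.29² + 0.37²) = 0.4701
|G(j0.29)| = 69 / 0.4701 = 146.78
20 log₁₀(146.78) = 43.33 dB
∠(j0.29 + 0.37) = arctan(0.29/0.37) = 38.09°
∠G(j0.29) = −38.09° = -38.09°

|G| = 43.3 dB, ∠G = -38.1°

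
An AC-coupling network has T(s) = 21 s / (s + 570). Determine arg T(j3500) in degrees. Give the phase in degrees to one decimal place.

∠(j3500) = 90.00°
∠(j3500 + 570) = arctan(3500/570) = 80.75°
∠T(j3500) = 90.00° − 80.75° = 9.25°

9.2°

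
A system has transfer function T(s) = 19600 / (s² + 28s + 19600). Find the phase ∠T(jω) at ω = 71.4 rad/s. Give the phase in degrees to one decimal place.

-7.8°

∠[(j71.4)² + 28(j71.4) + 19600] = ∠[14502 + j1999.2] = 7.85°
∠T(j71.4) = −7.85° = -7.85°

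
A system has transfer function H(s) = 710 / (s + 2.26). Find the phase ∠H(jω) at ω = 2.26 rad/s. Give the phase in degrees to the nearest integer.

∠(j2.26 + 2.26) = arctan(2.26/2.26) = 45.00°
∠H(j2.26) = −45.00° = -45.00°

-45°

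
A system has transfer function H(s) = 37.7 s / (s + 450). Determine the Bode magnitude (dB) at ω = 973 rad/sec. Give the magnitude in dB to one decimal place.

|j973| = 973
|j973 + 450| = √(973² + 450²) = 1072
|H(j973)| = 37.7 × 973 / 1072 = 34.218
20 log₁₀(34.218) = 30.69 dB

30.7 dB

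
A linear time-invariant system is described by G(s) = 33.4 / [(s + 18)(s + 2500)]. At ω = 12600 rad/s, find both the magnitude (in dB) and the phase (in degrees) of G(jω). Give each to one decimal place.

|j12600 + 18| = √(12600² + 18²) = 1.26e+04
|j12600 + 2500| = √(12600² + 2500²) = 1.285e+04
|G(j12600)| = 33.4 / (1.26e+04 × 1.285e+04) = 2.0636e-07
20 log₁₀(2.0636e-07) = -133.71 dB
∠(j12600 + 18) = arctan(12600/18) = 89.92°
∠(j12600 + 2500) = arctan(12600/2500) = 78.78°
∠G(j12600) = − (89.92° + 78.78°) = -168.70°

|G| = -133.7 dB, ∠G = -168.7 deg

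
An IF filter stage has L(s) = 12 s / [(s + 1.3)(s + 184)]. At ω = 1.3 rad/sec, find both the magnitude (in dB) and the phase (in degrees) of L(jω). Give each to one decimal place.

|L| = -26.7 dB, ∠L = 44.6 deg

|j1.3| = 1.3
|j1.3 + 1.3| = √(1.3² + 1.3²) = 1.838
|j1.3 + 184| = √(1.3² + 184²) = 184
|L(j1.3)| = 12 × 1.3 / (1.838 × 184) = 0.046115
20 log₁₀(0.046115) = -26.72 dB
∠(j1.3) = 90.00°
∠(j1.3 + 1.3) = arctan(1.3/1.3) = 45.00°
∠(j1.3 + 184) = arctan(1.3/184) = 0.40°
∠L(j1.3) = 90.00° − (45.00° + 0.40°) = 44.60°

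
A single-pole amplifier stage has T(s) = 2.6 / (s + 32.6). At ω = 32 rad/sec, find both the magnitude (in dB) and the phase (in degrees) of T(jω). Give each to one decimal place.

|j32 + 32.6| = √(32² + 32.6²) = 45.68
|T(j32)| = 2.6 / 45.68 = 0.056916
20 log₁₀(0.056916) = -24.90 dB
∠(j32 + 32.6) = arctan(32/32.6) = 44.47°
∠T(j32) = −44.47° = -44.47°

|T| = -24.9 dB, ∠T = -44.5°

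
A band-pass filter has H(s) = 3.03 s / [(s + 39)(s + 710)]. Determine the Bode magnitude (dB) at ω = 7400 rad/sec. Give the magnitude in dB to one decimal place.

-67.8 dB

|j7400| = 7400
|j7400 + 39| = √(7400² + 39²) = 7400
|j7400 + 710| = √(7400² + 710²) = 7434
|H(j7400)| = 3.03 × 7400 / (7400 × 7434) = 0.00040758
20 log₁₀(0.00040758) = -67.80 dB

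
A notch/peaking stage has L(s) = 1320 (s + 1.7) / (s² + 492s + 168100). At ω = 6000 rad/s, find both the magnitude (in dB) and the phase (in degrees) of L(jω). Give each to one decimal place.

|L| = -13.1 dB, ∠L = -85.3°

|j6000 + 1.7| = √(6000² + 1.7²) = 6000
|(j6000)² + 492(j6000) + 168100| = |-3.5832e+07 + j2.952e+06| = 3.595e+07
|L(j6000)| = 1320 × 6000 / 3.595e+07 = 0.22029
20 log₁₀(0.22029) = -13.14 dB
∠(j6000 + 1.7) = arctan(6000/1.7) = 89.98°
∠[(j6000)² + 492(j6000) + 168100] = ∠[-3.5832e+07 + j2.952e+06] = 175.29°
∠L(j6000) = 89.98° − 175.29° = -85.31°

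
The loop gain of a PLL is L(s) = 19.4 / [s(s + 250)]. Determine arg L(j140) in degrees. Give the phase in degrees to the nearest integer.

-119 deg

∠(j140 + 250) = arctan(140/250) = 29.25°
∠(j140) = 90.00°
∠L(j140) = − (29.25° + 90.00°) = -119.25°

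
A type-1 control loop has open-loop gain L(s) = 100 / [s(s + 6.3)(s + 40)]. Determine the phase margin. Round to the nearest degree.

Gain crossover: |L(jω)| = 1 at ω ≈ 0.396 rad s⁻¹.
∠L(j0.396) = −90° − arctan(0.396/6.3) − arctan(0.396/40) ≈ -94.16°
PM = 180° + (-94.16°) = 85.84°

86 deg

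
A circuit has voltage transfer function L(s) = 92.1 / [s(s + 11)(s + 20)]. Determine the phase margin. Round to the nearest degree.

87°

Gain crossover: |L(jω)| = 1 at ω ≈ 0.418 rad/sec.
∠L(j0.418) = −90° − arctan(0.418/11) − arctan(0.418/20) ≈ -93.38°
PM = 180° + (-93.38°) = 86.62°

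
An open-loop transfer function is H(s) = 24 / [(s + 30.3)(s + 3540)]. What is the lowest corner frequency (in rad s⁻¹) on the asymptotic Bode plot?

Break frequencies occur at each pole and zero magnitude: 30.3 rad s⁻¹, 3540 rad s⁻¹.
The lowest is 30.3 rad s⁻¹.

30.3 rad s⁻¹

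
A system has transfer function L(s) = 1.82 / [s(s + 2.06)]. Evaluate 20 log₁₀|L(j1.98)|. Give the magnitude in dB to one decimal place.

|j1.98 + 2.06| = √(1.98² + 2.06²) = 2.857
|j1.98| = 1.98
|L(j1.98)| = 1.82 / (2.857 × 1.98) = 0.3217
20 log₁₀(0.3217) = -9.85 dB

-9.9 dB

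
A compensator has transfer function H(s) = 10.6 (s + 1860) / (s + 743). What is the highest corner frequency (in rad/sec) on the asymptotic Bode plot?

1860 rad/sec

Break frequencies occur at each pole and zero magnitude: 743 rad/sec, 1860 rad/sec.
The highest is 1860 rad/sec.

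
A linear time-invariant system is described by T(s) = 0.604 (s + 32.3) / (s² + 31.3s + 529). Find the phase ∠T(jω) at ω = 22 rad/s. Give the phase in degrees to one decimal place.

-52.0 deg

∠(j22 + 32.3) = arctan(22/32.3) = 34.26°
∠[(j22)² + 31.3(j22) + 529] = ∠[45 + j688.6] = 86.26°
∠T(j22) = 34.26° − 86.26° = -52.00°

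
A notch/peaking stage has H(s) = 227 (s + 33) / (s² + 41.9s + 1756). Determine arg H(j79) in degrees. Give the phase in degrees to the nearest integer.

∠(j79 + 33) = arctan(79/33) = 67.33°
∠[(j79)² + 41.9(j79) + 1756] = ∠[-4485 + j3310.1] = 143.57°
∠H(j79) = 67.33° − 143.57° = -76.24°

-76°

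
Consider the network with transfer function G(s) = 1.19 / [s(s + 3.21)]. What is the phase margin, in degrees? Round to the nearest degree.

Gain crossover: |G(jω)| = 1 at ω ≈ 0.368 rad s⁻¹.
∠G(j0.368) = −90° − arctan(0.368/3.21) ≈ -96.55°
PM = 180° + (-96.55°) = 83.45°

83°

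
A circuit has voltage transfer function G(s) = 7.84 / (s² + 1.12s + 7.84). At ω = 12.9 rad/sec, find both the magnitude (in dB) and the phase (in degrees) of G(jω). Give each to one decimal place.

|(j12.9)² + 1.12(j12.9) + 7.84| = |-158.57 + j14.448| = 159.2
|G(j12.9)| = 7.84 / 159.2 = 0.049238
20 log₁₀(0.049238) = -26.15 dB
∠[(j12.9)² + 1.12(j12.9) + 7.84] = ∠[-158.57 + j14.448] = 174.79°
∠G(j12.9) = −174.79° = -174.79°

|G| = -26.2 dB, ∠G = -174.8°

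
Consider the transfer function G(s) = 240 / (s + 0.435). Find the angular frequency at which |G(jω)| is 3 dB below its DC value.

0.435 rad/sec

For a single-pole low-pass, the −3 dB point is at the pole: ω = 0.435 rad/sec.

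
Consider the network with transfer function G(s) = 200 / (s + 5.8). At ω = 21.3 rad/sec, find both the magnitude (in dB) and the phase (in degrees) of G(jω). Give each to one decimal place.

|G| = 19.1 dB, ∠G = -74.8 deg

|j21.3 + 5.8| = √(21.3² + 5.8²) = 22.08
|G(j21.3)| = 200 / 22.08 = 9.0598
20 log₁₀(9.0598) = 19.14 dB
∠(j21.3 + 5.8) = arctan(21.3/5.8) = 74.77°
∠G(j21.3) = −74.77° = -74.77°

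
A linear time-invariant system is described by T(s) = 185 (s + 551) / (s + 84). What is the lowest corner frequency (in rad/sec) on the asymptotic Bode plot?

84 rad/sec

Break frequencies occur at each pole and zero magnitude: 84 rad/sec, 551 rad/sec.
The lowest is 84 rad/sec.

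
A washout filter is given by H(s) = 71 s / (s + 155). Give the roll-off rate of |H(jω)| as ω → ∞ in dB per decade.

With 1 zero and 1 pole, the high-frequency asymptotic slope is 20 × (1 − 1) = 0 dB/decade.

0 dB/decade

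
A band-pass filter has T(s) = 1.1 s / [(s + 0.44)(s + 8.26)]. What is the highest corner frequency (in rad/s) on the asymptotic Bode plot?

Break frequencies occur at each pole and zero magnitude: 0.44 rad/s, 8.26 rad/s.
The highest is 8.26 rad/s.

8.26 rad/s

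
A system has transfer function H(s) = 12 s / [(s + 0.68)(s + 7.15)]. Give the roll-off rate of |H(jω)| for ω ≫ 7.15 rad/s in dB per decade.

With 1 zero and 2 poles, the high-frequency asymptotic slope is 20 × (1 − 2) = -20 dB/decade.

-20 dB/decade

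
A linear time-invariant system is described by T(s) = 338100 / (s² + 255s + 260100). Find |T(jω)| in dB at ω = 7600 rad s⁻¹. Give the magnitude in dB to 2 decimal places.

-44.62 dB

|(j7600)² + 255(j7600) + 260100| = |-5.75e+07 + j1.938e+06| = 5.753e+07
|T(j7600)| = 338100 / 5.753e+07 = 0.0058767
20 log₁₀(0.0058767) = -44.617 dB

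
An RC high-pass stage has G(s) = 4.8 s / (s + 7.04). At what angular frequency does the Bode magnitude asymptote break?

7.04 rad/s

The single real pole at s = −7.04 gives a corner at ω = 7.04 rad/s.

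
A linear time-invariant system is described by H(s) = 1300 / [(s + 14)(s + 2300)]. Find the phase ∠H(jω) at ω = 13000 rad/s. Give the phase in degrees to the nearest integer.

∠(j13000 + 14) = arctan(13000/14) = 89.94°
∠(j13000 + 2300) = arctan(13000/2300) = 79.97°
∠H(j13000) = − (89.94° + 79.97°) = -169.91°

-170 deg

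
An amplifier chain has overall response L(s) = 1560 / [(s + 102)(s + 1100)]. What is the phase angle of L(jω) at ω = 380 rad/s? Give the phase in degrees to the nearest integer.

-94°

∠(j380 + 102) = arctan(380/102) = 74.97°
∠(j380 + 1100) = arctan(380/1100) = 19.06°
∠L(j380) = − (74.97° + 19.06°) = -94.03°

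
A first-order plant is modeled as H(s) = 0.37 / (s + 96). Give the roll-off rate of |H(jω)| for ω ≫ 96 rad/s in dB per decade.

-20 dB/decade

With 0 zeros and 1 pole, the high-frequency asymptotic slope is 20 × (0 − 1) = -20 dB/decade.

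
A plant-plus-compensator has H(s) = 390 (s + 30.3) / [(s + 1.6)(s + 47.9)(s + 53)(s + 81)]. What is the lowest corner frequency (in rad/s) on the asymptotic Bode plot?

Break frequencies occur at each pole and zero magnitude: 1.6 rad/s, 30.3 rad/s, 47.9 rad/s, 53 rad/s, 81 rad/s.
The lowest is 1.6 rad/s.

1.6 rad/s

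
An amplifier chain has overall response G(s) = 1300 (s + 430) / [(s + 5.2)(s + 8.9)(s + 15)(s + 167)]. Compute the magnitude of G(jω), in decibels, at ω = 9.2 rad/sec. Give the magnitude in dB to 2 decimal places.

2.95 dB

|j9.2 + 430| = √(9.2² + 430²) = 430.1
|j9.2 + 5.2| = √(9.2² + 5.2²) = 10.57
|j9.2 + 8.9| = √(9.2² + 8.9²) = 12.8
|j9.2 + 15| = √(9.2² + 15²) = 17.6
|j9.2 + 167| = √(9.2² + 167²) = 167.3
|G(j9.2)| = 1300 × 430.1 / (10.57 × 12.8 × 17.6 × 167.3) = 1.4044
20 log₁₀(1.4044) = 2.950 dB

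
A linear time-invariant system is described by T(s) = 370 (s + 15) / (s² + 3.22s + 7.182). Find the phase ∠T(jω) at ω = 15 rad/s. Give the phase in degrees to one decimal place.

-122.5 deg

∠(j15 + 15) = arctan(15/15) = 45.00°
∠[(j15)² + 3.22(j15) + 7.182] = ∠[-217.82 + j48.3] = 167.50°
∠T(j15) = 45.00° − 167.50° = -122.50°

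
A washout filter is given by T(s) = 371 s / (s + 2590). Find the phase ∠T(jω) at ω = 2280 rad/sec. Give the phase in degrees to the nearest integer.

∠(j2280) = 90.00°
∠(j2280 + 2590) = arctan(2280/2590) = 41.36°
∠T(j2280) = 90.00° − 41.36° = 48.64°

49°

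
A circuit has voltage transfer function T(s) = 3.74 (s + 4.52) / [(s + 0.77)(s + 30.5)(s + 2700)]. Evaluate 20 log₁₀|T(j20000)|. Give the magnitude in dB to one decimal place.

-160.7 dB

|j20000 + 4.52| = √(20000² + 4.52²) = 2e+04
|j20000 + 0.77| = √(20000² + 0.77²) = 2e+04
|j20000 + 30.5| = √(20000² + 30.5²) = 2e+04
|j20000 + 2700| = √(20000² + 2700²) = 2.018e+04
|T(j20000)| = 3.74 × 2e+04 / (2e+04 × 2e+04 × 2.018e+04) = 9.2659e-09
20 log₁₀(9.2659e-09) = -160.66 dB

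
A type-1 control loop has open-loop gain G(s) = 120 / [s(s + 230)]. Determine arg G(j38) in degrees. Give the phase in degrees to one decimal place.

-99.4°

∠(j38 + 230) = arctan(38/230) = 9.38°
∠(j38) = 90.00°
∠G(j38) = − (9.38° + 90.00°) = -99.38°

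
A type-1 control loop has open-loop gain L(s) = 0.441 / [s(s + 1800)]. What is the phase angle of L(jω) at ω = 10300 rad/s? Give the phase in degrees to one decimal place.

-170.1 deg

∠(j10300 + 1800) = arctan(10300/1800) = 80.09°
∠(j10300) = 90.00°
∠L(j10300) = − (80.09° + 90.00°) = -170.09°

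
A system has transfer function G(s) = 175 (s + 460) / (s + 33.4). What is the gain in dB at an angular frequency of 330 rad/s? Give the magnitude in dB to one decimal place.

49.5 dB

|j330 + 460| = √(330² + 460²) = 566.1
|j330 + 33.4| = √(330² + 33.4²) = 331.7
|G(j330)| = 175 × 566.1 / 331.7 = 298.69
20 log₁₀(298.69) = 49.50 dB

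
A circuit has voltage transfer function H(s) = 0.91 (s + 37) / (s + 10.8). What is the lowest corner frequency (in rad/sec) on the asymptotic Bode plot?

Break frequencies occur at each pole and zero magnitude: 10.8 rad/sec, 37 rad/sec.
The lowest is 10.8 rad/sec.

10.8 rad/sec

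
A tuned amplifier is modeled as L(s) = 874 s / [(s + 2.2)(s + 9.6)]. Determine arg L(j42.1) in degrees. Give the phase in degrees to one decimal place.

∠(j42.1) = 90.00°
∠(j42.1 + 2.2) = arctan(42.1/2.2) = 87.01°
∠(j42.1 + 9.6) = arctan(42.1/9.6) = 77.15°
∠L(j42.1) = 90.00° − (87.01° + 77.15°) = -74.16°

-74.2°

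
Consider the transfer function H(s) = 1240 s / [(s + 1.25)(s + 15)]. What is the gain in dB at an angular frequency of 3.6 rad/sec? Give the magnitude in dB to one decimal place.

37.6 dB

|j3.6| = 3.6
|j3.6 + 1.25| = √(3.6² + 1.25²) = 3.811
|j3.6 + 15| = √(3.6² + 15²) = 15.43
|H(j3.6)| = 1240 × 3.6 / (3.811 × 15.43) = 75.937
20 log₁₀(75.937) = 37.61 dB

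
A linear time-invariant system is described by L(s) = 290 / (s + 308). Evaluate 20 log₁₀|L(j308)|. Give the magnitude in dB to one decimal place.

-3.5 dB

|j308 + 308| = √(308² + 308²) = 435.6
|L(j308)| = 290 / 435.6 = 0.66578
20 log₁₀(0.66578) = -3.53 dB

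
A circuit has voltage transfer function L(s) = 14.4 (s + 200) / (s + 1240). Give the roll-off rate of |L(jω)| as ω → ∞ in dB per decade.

0 dB/decade

With 1 zero and 1 pole, the high-frequency asymptotic slope is 20 × (1 − 1) = 0 dB/decade.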